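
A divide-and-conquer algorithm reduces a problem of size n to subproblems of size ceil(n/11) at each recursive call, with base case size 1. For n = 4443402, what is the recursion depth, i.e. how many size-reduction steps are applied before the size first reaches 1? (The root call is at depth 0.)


Each step divides the size by 11 (rounding up); after k steps the size is ceil(n/11^k), which equals 1 exactly when 11^k >= n.
So the depth is the smallest k with 11^k >= 4443402, i.e. ceil(log_11(4443402)).
11^6 = 1771561 < 4443402 <= 19487171 = 11^7
Recursion depth = 7


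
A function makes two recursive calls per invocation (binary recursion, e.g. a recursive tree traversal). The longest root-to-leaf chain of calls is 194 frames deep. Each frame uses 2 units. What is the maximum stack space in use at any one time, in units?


Binary recursion: the two calls run one after the other, so only one root-to-leaf chain of frames is on the stack at a time.
Maximum depth (longest chain) = 194 frames
Each frame = 2 units
Max stack space = 194 * 2 = 388


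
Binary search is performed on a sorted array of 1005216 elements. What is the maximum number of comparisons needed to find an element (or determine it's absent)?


Binary search halves the search space each comparison:
  Step 1: search space = 1005216 -> 502608
  Step 2: search space = 502608 -> 251304
  Step 3: search space = 251304 -> 125652
  Step 4: search space = 125652 -> 62826
  Step 5: search space = 62826 -> 31413
  Step 6: search space = 31413 -> 15706
  Step 7: search space = 15706 -> 7853
  Step 8: search space = 7853 -> 3926
  Step 9: search space = 3926 -> 1963
  Step 10: search space = 1963 -> 981
  Step 11: search space = 981 -> 490
  Step 12: search space = 490 -> 245
  Step 13: search space = 245 -> 122
  Step 14: search space = 122 -> 61
  Step 15: search space = 61 -> 30
  Step 16: search space = 30 -> 15
  Step 17: search space = 15 -> 7
  Step 18: search space = 7 -> 3
  Step 19: search space = 3 -> 1
  Step 20: search space = 1 (final check)
Maximum comparisons = floor(log2(1005216)) + 1 = 19 + 1 = 20


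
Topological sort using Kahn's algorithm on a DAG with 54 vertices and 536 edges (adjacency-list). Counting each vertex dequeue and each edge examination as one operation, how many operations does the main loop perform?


Kahn's algorithm:
  1. Compute in-degrees: O(V + E)
  2. Process queue: each vertex dequeued once (O(V))
     each edge examined once (O(E))
Total = V + E = 54 + 536 = 590


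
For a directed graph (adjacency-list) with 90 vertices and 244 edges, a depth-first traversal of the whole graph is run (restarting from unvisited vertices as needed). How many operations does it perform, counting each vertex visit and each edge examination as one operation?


A full DFS traversal visits each vertex once and examines each edge once.
V = 90
E = 244
Sum = 90 + 244 = 334


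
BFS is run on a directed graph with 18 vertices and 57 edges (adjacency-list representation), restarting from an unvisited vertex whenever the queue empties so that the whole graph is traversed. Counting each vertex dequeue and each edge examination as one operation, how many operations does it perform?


A full BFS traversal dequeues each vertex exactly once and examines each directed edge exactly once.
V = 18 (vertex processing cost)
E = 57 (edge examination cost)
Total operations proportional to V + E = 18 + 57 = 75


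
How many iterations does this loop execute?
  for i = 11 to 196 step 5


The loop variable i takes values starting at 11 and increments by 5 each iteration.
Sequence: i = 11, 16, 21, 26, 31, 36, 41, 46, 51, ...
The upper bound 196 is inclusive, so the count is floor((last - first) / step) + 1:
floor((196 - 11) / 5) + 1 = floor(185/5) + 1 = 37 + 1 = 38


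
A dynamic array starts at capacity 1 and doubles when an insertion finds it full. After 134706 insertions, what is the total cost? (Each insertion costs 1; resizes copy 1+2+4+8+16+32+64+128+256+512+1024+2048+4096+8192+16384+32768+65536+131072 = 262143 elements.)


Insertion cost: 134706 (one per element)
Resizes occur just before inserting elements 2, 3, 5, 9, ...
Elements copied at each resize: 1 + 2 + 4 + 8 + 16 + 32 + 64 + 128 + 256 + 512 + 1024 + 2048 + 4096 + 8192 + 16384 + 32768 + 65536 + 131072
Sum of copies = 262143 (geometric series: 2^k - 1)
Total = 134706 + 262143 = 396849


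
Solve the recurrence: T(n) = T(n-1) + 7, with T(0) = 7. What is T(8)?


Unrolling the recurrence:
T(8) = T(7) + 7
       = T(6) + 7 + 7
       = T(5) + 7*3
       ...
       = T(0) + 7*8
       = 7 + 56 = 63


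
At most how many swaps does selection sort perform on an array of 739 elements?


Each of the 738 passes places one element in its final position.
Pass 1: swap minimum into position 0
Pass 2: swap minimum of remaining into position 1
...
Pass 738: last two elements, one swap
Maximum swaps = 739 - 1 = 738


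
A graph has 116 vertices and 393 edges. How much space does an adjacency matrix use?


Adjacency matrix: V x V grid of entries
Space = V^2 = 116^2 = 116 * 116 = 13456


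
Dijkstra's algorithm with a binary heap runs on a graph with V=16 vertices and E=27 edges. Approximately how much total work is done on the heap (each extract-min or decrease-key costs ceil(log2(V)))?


Dijkstra with a binary heap: each vertex is extracted once, each edge may relax once.
Each heap operation costs O(log V).
V + E = 16 + 27 = 43
ceil(log2(16)) = 4 (since 2^3 = 8 < 16 <= 16 = 2^4)
Total heap work = (V+E) * ceil(log2(V)) = 43 * 4 = 172


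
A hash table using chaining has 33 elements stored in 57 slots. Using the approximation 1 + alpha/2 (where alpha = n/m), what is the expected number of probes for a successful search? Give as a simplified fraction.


Load factor alpha = n/m = 33/57
Expected probes = 1 + alpha/2 = 1 + 33/(2*57)
= 1 + 33/114
= 114/114 + 33/114
= 147/114
Simplify: 49/38


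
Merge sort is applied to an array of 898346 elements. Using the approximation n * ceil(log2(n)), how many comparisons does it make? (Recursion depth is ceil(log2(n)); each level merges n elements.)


Merge sort divides the array into halves recursively.
Number of levels = ceil(log2(898346)) = 20
At each level, approximately n = 898346 comparisons are needed for merging.
Total comparisons ~ n * ceil(log2(n)) = 898346 * 20 = 17966920


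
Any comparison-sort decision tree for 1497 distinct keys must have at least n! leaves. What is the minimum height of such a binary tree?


A binary decision tree of height h has at most 2^h leaves and needs at least n! of them, so h >= ceil(log2(n!)).
1497! is far too large to multiply out, so use Stirling's series:
  ln(n!) ~ n ln n - n + (1/2) ln(2 pi n) + 1/(12n)  (error below 1/(360 n^3), negligible here)
  ln(1497) = 7.3112184
  n ln n = 1497 * 7.3112184 = 10944.8939
  (1/2) ln(2 pi * 1497) = (1/2) ln(9405.9284) = 4.5745
  1/(12*1497) = 0.0001
  ln(1497!) ~ 10944.8939 - 1497 + 4.5745 + 0.0001 = 9452.4685
Convert to base 2: log2(1497!) = 9452.4685 / ln 2 = 9452.4685 / 0.69314718 = 13637.0294
ceil(13637.0294) = 13638


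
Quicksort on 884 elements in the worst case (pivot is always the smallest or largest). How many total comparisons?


In the worst case, each partition step picks the worst pivot:
  Partition 1: 883 comparisons (n-1 elements to compare)
  Partition 2: 882 comparisons
  Partition 3: 881 comparisons
  Partition 4: 880 comparisons
  Partition 5: 879 comparisons
  ...
  Last partition: 0 comparisons
Total = (n-1) + (n-2) + ... + 1 + 0 = n*(n-1)/2
= 884*883/2 = 390286


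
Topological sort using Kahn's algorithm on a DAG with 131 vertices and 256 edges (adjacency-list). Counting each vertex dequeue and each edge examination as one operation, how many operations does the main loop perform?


Kahn's algorithm:
  1. Compute in-degrees: O(V + E)
  2. Process queue: each vertex dequeued once (O(V))
     each edge examined once (O(E))
Total = V + E = 131 + 256 = 387


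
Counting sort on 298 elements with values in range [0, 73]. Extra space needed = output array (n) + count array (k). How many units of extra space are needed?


Output array size: 298 (to store sorted result)
Count array size: 74 (one slot per possible value, range 0 to 73)
Total extra space = 298 + 74 = 372


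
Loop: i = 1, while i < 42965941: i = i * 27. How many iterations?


i multiplies by 27 each step:
i = 1 -> 27 -> 729 -> 19683 -> 531441 -> 14348907 -> 387420489 (stop)
Iterations = ceil(log_27(42965941)) = 6


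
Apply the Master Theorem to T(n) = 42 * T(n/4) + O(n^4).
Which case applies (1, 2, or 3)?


The Master Theorem: T(n) = a*T(n/b) + O(n^c)
  a = 42, b = 4, c = 4
log_b(a) = log_4(42) ~ 2.696
Compare b^c with a: 4^4 = 256 > 42, so c > log_b(a).
Since c > log_b(a), Case 3 applies.
T(n) = O(n^4)
Master Theorem case = 3


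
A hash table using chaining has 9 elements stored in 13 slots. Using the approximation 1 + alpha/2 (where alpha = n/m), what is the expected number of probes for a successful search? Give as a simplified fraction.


Load factor alpha = n/m = 9/13
Expected probes = 1 + alpha/2 = 1 + 9/(2*13)
= 1 + 9/26
= 26/26 + 9/26
= 35/26


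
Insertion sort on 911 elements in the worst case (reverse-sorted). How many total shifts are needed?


In the worst case (reverse-sorted), each element shifts past all previous:
  Element 1: 1 shifts
  Element 2: 2 shifts
  Element 3: 3 shifts
  Element 4: 4 shifts
  Element 5: 5 shifts
  ...
  Element 910: 910 shifts
Total = 1 + 2 + ... + 910
= 911*(911-1)/2 = 414505


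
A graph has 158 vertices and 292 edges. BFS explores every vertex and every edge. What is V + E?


A full BFS traversal dequeues each vertex once and examines each edge once.
Vertex visits: 158
Edge visits: 292
V + E = 158 + 292 = 450


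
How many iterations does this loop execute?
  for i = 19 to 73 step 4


The loop variable i takes values starting at 19 and increments by 4 each iteration.
Sequence: i = 19, 23, 27, 31, 35, 39, 43, 47, 51, ...
The upper bound 73 is inclusive, so the count is floor((last - first) / step) + 1:
floor((73 - 19) / 4) + 1 = floor(54/4) + 1 = 13 + 1 = 14


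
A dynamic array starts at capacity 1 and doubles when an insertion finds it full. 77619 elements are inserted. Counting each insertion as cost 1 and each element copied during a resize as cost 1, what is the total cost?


n = 77619
Insertion costs: 77619
Resizes copy 1, 2, 4, ... up to the largest power of 2 that is <= n-1 = 77618, i.e. 65536.
Copy costs = 1 + 2 + 4 + 8 + 16 + 32 + 64 + 128 + 256 + 512 + 1024 + 2048 + 4096 + 8192 + 16384 + 32768 + 65536 = 131071
Total = 77619 + 131071 = 208690


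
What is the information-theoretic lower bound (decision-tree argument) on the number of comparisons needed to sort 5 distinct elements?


A binary decision tree of height h has at most 2^h leaves and needs at least n! of them, so h >= ceil(log2(n!)).
Compute 5! as a running product:
  x2 = 2, x3 = 6, x4 = 24, x5 = 120
5! = 120
Bracket between powers of 2:
  2^6 = 64 < 120 <= 128 = 2^7
So ceil(log2(5!)) = 7


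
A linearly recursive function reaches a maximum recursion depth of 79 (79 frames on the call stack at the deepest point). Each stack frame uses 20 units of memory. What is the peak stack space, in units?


Maximum recursion depth = 79 frames
Memory per frame = 20 units
Total stack space = depth * frame_size
= 79 * 20 = 1580


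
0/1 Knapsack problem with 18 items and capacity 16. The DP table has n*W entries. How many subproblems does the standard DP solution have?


The DP table is indexed by (item, capacity).
Rows: 18 items
Columns: 16 capacity values (1 to W)
Total subproblems = 18 * 16 = 288


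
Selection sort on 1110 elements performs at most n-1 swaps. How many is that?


Each of the 1109 passes places one element in its final position.
Pass 1: swap minimum into position 0
Pass 2: swap minimum of remaining into position 1
...
Pass 1109: last two elements, one swap
Maximum swaps = 1110 - 1 = 1109


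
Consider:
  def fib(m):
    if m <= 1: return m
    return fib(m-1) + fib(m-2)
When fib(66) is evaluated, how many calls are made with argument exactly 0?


Let N(m) = number of times fib(m) is called while evaluating fib(66).
N(66) = 1 (the initial call).
N(65) = 1 (only fib(66) calls it).
For 1 <= m <= 64: fib(m) is called by fib(m+1) and fib(m+2), so
  N(m) = N(m+1) + N(m+2).
fib(0) is called only by fib(2), so N(0) = N(2).
Walk down from m=66:
  N(66)=1, N(65)=1, N(64)=2, N(63)=3, N(62)=5, N(61)=8, N(60)=13, N(59)=21, N(58)=34, N(57)=55, N(56)=89, N(55)=144, N(54)=233, N(53)=377, N(52)=610, N(51)=987, N(50)=1597, N(49)=2584, N(48)=4181, N(47)=6765, N(46)=10946, N(45)=17711, N(44)=28657, N(43)=46368, N(42)=75025, N(41)=121393, N(40)=196418, N(39)=317811, N(38)=514229, N(37)=832040, N(36)=1346269, N(35)=2178309, N(34)=3524578, N(33)=5702887, N(32)=9227465, N(31)=14930352, N(30)=24157817, N(29)=39088169, N(28)=63245986, N(27)=102334155, N(26)=165580141, N(25)=267914296, N(24)=433494437, N(23)=701408733, N(22)=1134903170, N(21)=1836311903, N(20)=2971215073, N(19)=4807526976, N(18)=7778742049, N(17)=12586269025, N(16)=20365011074, N(15)=32951280099, N(14)=53316291173, N(13)=86267571272, N(12)=139583862445, N(11)=225851433717, N(10)=365435296162, N(9)=591286729879, N(8)=956722026041, N(7)=1548008755920, N(6)=2504730781961, N(5)=4052739537881, N(4)=6557470319842, N(3)=10610209857723, N(2)=17167680177565, N(1)=27777890035288, N(0)=N(2)=17167680177565
N(0) = 17167680177565


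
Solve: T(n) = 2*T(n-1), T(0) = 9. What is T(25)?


Unrolling:
T(25) = 2*T(24) = 2^2*T(23) = ... = 2^25*T(0)
= 2^25 * 9
= 33554432 * 9 = 301989888


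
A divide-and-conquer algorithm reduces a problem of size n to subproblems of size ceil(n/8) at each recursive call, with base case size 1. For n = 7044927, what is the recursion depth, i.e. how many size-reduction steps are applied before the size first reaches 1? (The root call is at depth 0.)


Each step divides the size by 8 (rounding up); after k steps the size is ceil(n/8^k), which equals 1 exactly when 8^k >= n.
So the depth is the smallest k with 8^k >= 7044927, i.e. ceil(log_8(7044927)).
8^7 = 2097152 < 7044927 <= 16777216 = 8^8
Recursion depth = 8


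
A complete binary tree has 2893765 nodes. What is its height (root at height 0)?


In a complete binary tree, level k holds nodes 2^k .. 2^(k+1)-1 (1-indexed).
Height = floor(log2(n)) = floor(log2(2893765)) = 21
Check: 2^21 = 2097152 <= 2893765 < 4194304 = 2^22


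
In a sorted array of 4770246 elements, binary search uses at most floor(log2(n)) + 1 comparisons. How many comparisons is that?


Halving sequence: 4770246 -> 2385123 -> 1192561 -> 596280 -> 298140 -> 149070 -> 74535 -> 37267 -> 18633 -> 9316 -> 4658 -> 2329 -> 1164 -> 582 -> 291 -> 145 -> 72 -> 36 -> 18 -> 9 -> 4 -> 2 -> 1
Number of halvings = 22
Max comparisons = 22 + 1 = 23


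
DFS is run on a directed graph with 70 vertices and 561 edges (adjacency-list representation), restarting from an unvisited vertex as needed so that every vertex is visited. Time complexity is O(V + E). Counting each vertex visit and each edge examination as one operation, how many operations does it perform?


A full DFS traversal processes each vertex exactly once (push/pop on stack).
Each directed edge is examined once.
V = 70, E = 561
V + E = 631


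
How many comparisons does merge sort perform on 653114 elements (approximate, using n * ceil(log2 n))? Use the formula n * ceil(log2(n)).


Recursion depth: ceil(log2(653114)) = 20
Each recursion level merges n = 653114 elements
Total = 653114 * 20 = 13062280


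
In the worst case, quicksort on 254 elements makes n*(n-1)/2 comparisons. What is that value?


Sum of comparisons per partition:
253 + 252 + ... + 1 + 0
= 254 * (254 - 1) / 2
= 254 * 253 / 2
= 32131


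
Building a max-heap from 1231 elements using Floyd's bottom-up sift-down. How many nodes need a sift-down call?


In a heap of 1231 elements (0-indexed array):
  Last element index: 1230
  Parent of last element: floor((1230 - 1) / 2) = 614
  Internal nodes: indices 0 to 614
  Count = floor(1231/2) = 615


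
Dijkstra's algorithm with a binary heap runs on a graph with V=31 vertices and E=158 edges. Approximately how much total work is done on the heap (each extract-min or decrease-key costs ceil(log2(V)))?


Dijkstra with a binary heap: each vertex is extracted once, each edge may relax once.
Each heap operation costs O(log V).
V + E = 31 + 158 = 189
ceil(log2(31)) = 5 (since 2^4 = 16 < 31 <= 32 = 2^5)
Total heap work = (V+E) * ceil(log2(V)) = 189 * 5 = 945


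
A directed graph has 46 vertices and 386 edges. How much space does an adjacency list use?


Adjacency list: one list head per vertex + one entry per edge
Vertex heads: 46
Edge entries: 386
Total = 46 + 386 = 432


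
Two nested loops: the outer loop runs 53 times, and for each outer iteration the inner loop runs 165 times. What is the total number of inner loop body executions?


Outer loop: 53 iterations
Inner loop: 165 iterations per outer iteration
Total = 53 * 165 = 8745


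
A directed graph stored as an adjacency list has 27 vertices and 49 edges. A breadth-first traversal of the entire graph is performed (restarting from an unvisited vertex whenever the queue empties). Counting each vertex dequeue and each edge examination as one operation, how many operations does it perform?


A full BFS traversal dequeues each vertex once and examines each edge once.
Vertex visits: 27
Edge visits: 49
V + E = 27 + 49 = 76


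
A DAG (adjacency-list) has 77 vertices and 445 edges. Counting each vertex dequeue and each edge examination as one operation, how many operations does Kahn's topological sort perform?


V = 77 (vertex processing)
E = 445 (edge processing)
V + E = 77 + 445 = 522


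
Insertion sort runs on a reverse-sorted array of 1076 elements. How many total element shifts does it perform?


Sum of shifts = 1 + 2 + 3 + ... + 1075
= 1076 * 1075 / 2
= 1156700 / 2
= 578350


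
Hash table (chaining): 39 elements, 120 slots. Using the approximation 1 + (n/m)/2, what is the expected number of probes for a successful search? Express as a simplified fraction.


Computing expected probes:
alpha = 39/120
= 1 + alpha/2
= 1 + 39/(2*120)
= (2*120 + 39) / (2*120)
= 279/240 = 93/80


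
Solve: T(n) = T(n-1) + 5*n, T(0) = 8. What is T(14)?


Expanding the recurrence:
T(14) = T(13) + 5*14
       = T(12) + 5*13 + 5*14
       ...
       = T(0) + 5*(1 + 2 + ... + 14)
       = 8 + 5 * 14*15/2
       = 8 + 5 * 105
       = 8 + 525 = 533


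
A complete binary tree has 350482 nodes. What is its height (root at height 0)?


In a complete binary tree, level k holds nodes 2^k .. 2^(k+1)-1 (1-indexed).
Height = floor(log2(n)) = floor(log2(350482)) = 18
Check: 2^18 = 262144 <= 350482 < 524288 = 2^19


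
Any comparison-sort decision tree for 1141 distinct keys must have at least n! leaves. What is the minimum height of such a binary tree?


A binary decision tree of height h has at most 2^h leaves and needs at least n! of them, so h >= ceil(log2(n!)).
1141! is far too large to multiply out, so use Stirling's series:
  ln(n!) ~ n ln n - n + (1/2) ln(2 pi n) + 1/(12n)  (error below 1/(360 n^3), negligible here)
  ln(1141) = 7.0396603
  n ln n = 1141 * 7.0396603 = 8032.2524
  (1/2) ln(2 pi * 1141) = (1/2) ln(7169.1144) = 4.4388
  1/(12*1141) = 0.0001
  ln(1141!) ~ 8032.2524 - 1141 + 4.4388 + 0.0001 = 6895.6913
Convert to base 2: log2(1141!) = 6895.6913 / ln 2 = 6895.6913 / 0.69314718 = 9948.3797
ceil(9948.3797) = 9949


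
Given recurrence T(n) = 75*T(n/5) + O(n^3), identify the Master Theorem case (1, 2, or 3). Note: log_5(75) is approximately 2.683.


Master Theorem parameters: a=75, b=5, c=3
log_b(a) = 2.683
Compare b^c with a: 5^3 = 125 > 75, so c > log_b(a).
Comparing c=3 vs log_b(a)=2.683:
3 > 2.683 => Case 3
Result: T(n) = O(n^3)
Master Theorem case = 3


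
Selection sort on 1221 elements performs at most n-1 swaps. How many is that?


Each of the 1220 passes places one element in its final position.
Pass 1: swap minimum into position 0
Pass 2: swap minimum of remaining into position 1
...
Pass 1220: last two elements, one swap
Maximum swaps = 1221 - 1 = 1220


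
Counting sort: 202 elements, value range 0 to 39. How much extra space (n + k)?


n = 202 (output array)
k = 40 (count array for 40 distinct values)
Extra space = 202 + 40 = 242


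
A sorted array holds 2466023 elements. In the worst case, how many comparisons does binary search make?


Halving sequence: 2466023 -> 1233011 -> 616505 -> 308252 -> 154126 -> 77063 -> 38531 -> 19265 -> 9632 -> 4816 -> 2408 -> 1204 -> 602 -> 301 -> 150 -> 75 -> 37 -> 18 -> 9 -> 4 -> 2 -> 1
Number of halvings = 21
Max comparisons = 21 + 1 = 22


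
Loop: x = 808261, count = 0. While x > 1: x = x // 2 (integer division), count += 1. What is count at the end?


The variable x halves each step:
x = 808261 -> 404130 -> 202065 -> 101032 -> 50516 -> 25258 -> 12629 -> 6314 -> 3157 -> 1578 -> 789 -> 394 -> 197 -> 98 -> 49 -> 24 -> 12 -> 6 -> 3 -> 1
Number of halvings = floor(log2(808261)) = 19


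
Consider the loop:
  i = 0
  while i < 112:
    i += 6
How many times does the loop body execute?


Starting at i = 0, each iteration adds 6.
Iterations until i >= 112:
  Iteration 1: i = 0 -> i = 6
  Iteration 2: i = 6 -> i = 12
  Iteration 3: i = 12 -> i = 18
  Iteration 4: i = 18 -> i = 24
  Iteration 5: i = 24 -> i = 30
  Iteration 6: i = 30 -> i = 36
  Iteration 7: i = 36 -> i = 42
  Iteration 8: i = 42 -> i = 48
  ... continuing ...
Total iterations = ceil(112/6) = 19


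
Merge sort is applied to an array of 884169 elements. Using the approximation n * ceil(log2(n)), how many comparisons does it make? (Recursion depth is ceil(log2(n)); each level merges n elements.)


Merge sort divides the array into halves recursively.
Number of levels = ceil(log2(884169)) = 20
At each level, approximately n = 884169 comparisons are needed for merging.
Total comparisons ~ n * ceil(log2(n)) = 884169 * 20 = 17683380


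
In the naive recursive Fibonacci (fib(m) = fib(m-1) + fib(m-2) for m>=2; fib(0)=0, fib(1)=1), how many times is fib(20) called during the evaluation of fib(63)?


Let N(m) = number of times fib(m) is called while evaluating fib(63).
N(63) = 1 (the initial call).
N(62) = 1 (only fib(63) calls it).
For 1 <= m <= 61: fib(m) is called by fib(m+1) and fib(m+2), so
  N(m) = N(m+1) + N(m+2).
fib(0) is called only by fib(2), so N(0) = N(2).
Walk down from m=63:
  N(63)=1, N(62)=1, N(61)=2, N(60)=3, N(59)=5, N(58)=8, N(57)=13, N(56)=21, N(55)=34, N(54)=55, N(53)=89, N(52)=144, N(51)=233, N(50)=377, N(49)=610, N(48)=987, N(47)=1597, N(46)=2584, N(45)=4181, N(44)=6765, N(43)=10946, N(42)=17711, N(41)=28657, N(40)=46368, N(39)=75025, N(38)=121393, N(37)=196418, N(36)=317811, N(35)=514229, N(34)=832040, N(33)=1346269, N(32)=2178309, N(31)=3524578, N(30)=5702887, N(29)=9227465, N(28)=14930352, N(27)=24157817, N(26)=39088169, N(25)=63245986, N(24)=102334155, N(23)=165580141, N(22)=267914296, N(21)=433494437, N(20)=701408733
N(20) = 701408733


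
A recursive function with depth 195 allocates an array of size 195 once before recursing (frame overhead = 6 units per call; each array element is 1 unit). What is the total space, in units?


Array allocation: 195 units (allocated once)
Stack frames: 195 deep * 6 per frame = 1170 units
Total = 195 + 1170 = 1365


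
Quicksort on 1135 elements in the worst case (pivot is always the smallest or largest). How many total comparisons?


In the worst case, each partition step picks the worst pivot:
  Partition 1: 1134 comparisons (n-1 elements to compare)
  Partition 2: 1133 comparisons
  Partition 3: 1132 comparisons
  Partition 4: 1131 comparisons
  Partition 5: 1130 comparisons
  ...
  Last partition: 0 comparisons
Total = (n-1) + (n-2) + ... + 1 + 0 = n*(n-1)/2
= 1135*1134/2 = 643545


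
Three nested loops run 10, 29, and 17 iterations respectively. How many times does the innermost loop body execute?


Loop 1 (outermost): 10 iterations
Loop 2 (middle): 29 iterations per outer
Loop 3 (innermost): 17 iterations per middle
Total = 10 * 29 * 17 = 4930


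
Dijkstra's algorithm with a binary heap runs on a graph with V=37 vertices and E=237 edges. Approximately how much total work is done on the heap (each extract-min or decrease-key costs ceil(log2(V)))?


Dijkstra with a binary heap: each vertex is extracted once, each edge may relax once.
Each heap operation costs O(log V).
V + E = 37 + 237 = 274
ceil(log2(37)) = 6 (since 2^5 = 32 < 37 <= 64 = 2^6)
Total heap work = (V+E) * ceil(log2(V)) = 274 * 6 = 1644


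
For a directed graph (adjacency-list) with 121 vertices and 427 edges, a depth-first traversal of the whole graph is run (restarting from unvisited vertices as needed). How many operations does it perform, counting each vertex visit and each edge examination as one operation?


A full DFS traversal visits each vertex once and examines each edge once.
V = 121
E = 427
Sum = 121 + 427 = 548


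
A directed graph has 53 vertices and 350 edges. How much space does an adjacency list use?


Adjacency list: one list head per vertex + one entry per edge
Vertex heads: 53
Edge entries: 350
Total = 53 + 350 = 403


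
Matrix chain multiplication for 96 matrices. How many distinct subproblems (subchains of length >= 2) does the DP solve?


Subproblems are indexed by (i, j) where i < j.
Number of such pairs = n*(n-1)/2
= 96 * 95 / 2
= 4560


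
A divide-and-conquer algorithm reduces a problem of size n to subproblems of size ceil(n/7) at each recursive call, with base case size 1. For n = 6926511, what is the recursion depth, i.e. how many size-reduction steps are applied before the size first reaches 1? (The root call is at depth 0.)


Each step divides the size by 7 (rounding up); after k steps the size is ceil(n/7^k), which equals 1 exactly when 7^k >= n.
So the depth is the smallest k with 7^k >= 6926511, i.e. ceil(log_7(6926511)).
7^8 = 5764801 < 6926511 <= 40353607 = 7^9
Recursion depth = 9


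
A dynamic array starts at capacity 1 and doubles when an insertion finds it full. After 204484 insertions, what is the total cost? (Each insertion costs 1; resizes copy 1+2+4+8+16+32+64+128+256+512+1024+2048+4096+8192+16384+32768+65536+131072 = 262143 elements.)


Insertion cost: 204484 (one per element)
Resizes occur just before inserting elements 2, 3, 5, 9, ...
Elements copied at each resize: 1 + 2 + 4 + 8 + 16 + 32 + 64 + 128 + 256 + 512 + 1024 + 2048 + 4096 + 8192 + 16384 + 32768 + 65536 + 131072
Sum of copies = 262143 (geometric series: 2^k - 1)
Total = 204484 + 262143 = 466627


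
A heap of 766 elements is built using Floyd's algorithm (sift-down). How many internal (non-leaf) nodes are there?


Leaf nodes occupy roughly half the array.
Sift-down is called for each internal node, starting from the last one.
Internal nodes = floor(n/2) = floor(766/2) = 383


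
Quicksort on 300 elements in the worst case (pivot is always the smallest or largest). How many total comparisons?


In the worst case, each partition step picks the worst pivot:
  Partition 1: 299 comparisons (n-1 elements to compare)
  Partition 2: 298 comparisons
  Partition 3: 297 comparisons
  Partition 4: 296 comparisons
  Partition 5: 295 comparisons
  ...
  Last partition: 0 comparisons
Total = (n-1) + (n-2) + ... + 1 + 0 = n*(n-1)/2
= 300*299/2 = 44850


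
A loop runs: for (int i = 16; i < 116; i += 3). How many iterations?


Loop starts at i = 16, increments by 3, stops when i >= 116.
Number of iterations = ceil((116 - 16) / 3)
= ceil(100 / 3)
= 34


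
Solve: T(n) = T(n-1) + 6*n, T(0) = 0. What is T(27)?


Expanding the recurrence:
T(27) = T(26) + 6*27
       = T(25) + 6*26 + 6*27
       ...
       = T(0) + 6*(1 + 2 + ... + 27)
       = 0 + 6 * 27*28/2
       = 0 + 6 * 378
       = 0 + 2268 = 2268


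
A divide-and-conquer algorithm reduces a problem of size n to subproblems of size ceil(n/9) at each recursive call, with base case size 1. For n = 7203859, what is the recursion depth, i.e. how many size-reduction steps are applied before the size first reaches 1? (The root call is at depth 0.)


Each step divides the size by 9 (rounding up); after k steps the size is ceil(n/9^k), which equals 1 exactly when 9^k >= n.
So the depth is the smallest k with 9^k >= 7203859, i.e. ceil(log_9(7203859)).
9^7 = 4782969 < 7203859 <= 43046721 = 9^8
Recursion depth = 8


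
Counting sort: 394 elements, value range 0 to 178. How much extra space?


n = 394 (output array)
k = 179 (count array for 179 distinct values)
Extra space = 394 + 179 = 573


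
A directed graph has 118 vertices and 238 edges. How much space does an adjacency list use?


Adjacency list: one list head per vertex + one entry per edge
Vertex heads: 118
Edge entries: 238
Total = 118 + 238 = 356


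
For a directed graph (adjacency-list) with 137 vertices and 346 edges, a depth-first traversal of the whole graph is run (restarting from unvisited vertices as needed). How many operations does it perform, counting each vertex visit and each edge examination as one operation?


A full DFS traversal visits each vertex once and examines each edge once.
V = 137
E = 346
Sum = 137 + 346 = 483


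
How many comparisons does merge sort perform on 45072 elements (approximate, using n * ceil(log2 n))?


Recursion depth: ceil(log2(45072)) = 16
Each recursion level merges n = 45072 elements
Total = 45072 * 16 = 721152


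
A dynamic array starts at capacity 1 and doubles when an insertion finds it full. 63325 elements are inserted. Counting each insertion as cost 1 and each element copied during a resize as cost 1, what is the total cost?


n = 63325
Insertion costs: 63325
Resizes copy 1, 2, 4, ... up to the largest power of 2 that is <= n-1 = 63324, i.e. 32768.
Copy costs = 1 + 2 + 4 + 8 + 16 + 32 + 64 + 128 + 256 + 512 + 1024 + 2048 + 4096 + 8192 + 16384 + 32768 = 65535
Total = 63325 + 65535 = 128860


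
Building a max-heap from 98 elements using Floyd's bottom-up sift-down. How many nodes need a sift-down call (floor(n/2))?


In a heap of 98 elements (0-indexed array):
  Last element index: 97
  Parent of last element: floor((97 - 1) / 2) = 48
  Internal nodes: indices 0 to 48
  Count = floor(98/2) = 49


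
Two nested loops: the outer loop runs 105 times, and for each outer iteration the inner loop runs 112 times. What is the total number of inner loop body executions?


Outer loop: 105 iterations
Inner loop: 112 iterations per outer iteration
Total = 105 * 112 = 11760


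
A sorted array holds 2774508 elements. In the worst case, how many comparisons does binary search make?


Halving sequence: 2774508 -> 1387254 -> 693627 -> 346813 -> 173406 -> 86703 -> 43351 -> 21675 -> 10837 -> 5418 -> 2709 -> 1354 -> 677 -> 338 -> 169 -> 84 -> 42 -> 21 -> 10 -> 5 -> 2 -> 1
Number of halvings = 21
Max comparisons = 21 + 1 = 22


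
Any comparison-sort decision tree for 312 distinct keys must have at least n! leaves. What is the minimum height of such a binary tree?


A binary decision tree of height h has at most 2^h leaves and needs at least n! of them, so h >= ceil(log2(n!)).
312! is far too large to multiply out, so use Stirling's series:
  ln(n!) ~ n ln n - n + (1/2) ln(2 pi n) + 1/(12n)  (error below 1/(360 n^3), negligible here)
  ln(312) = 5.7430032
  n ln n = 312 * 5.7430032 = 1791.8170
  (1/2) ln(2 pi * 312) = (1/2) ln(1960.3538) = 3.7904
  1/(12*312) = 0.0003
  ln(312!) ~ 1791.8170 - 312 + 3.7904 + 0.0003 = 1483.6077
Convert to base 2: log2(312!) = 1483.6077 / ln 2 = 1483.6077 / 0.69314718 = 2140.3935
ceil(2140.3935) = 2141


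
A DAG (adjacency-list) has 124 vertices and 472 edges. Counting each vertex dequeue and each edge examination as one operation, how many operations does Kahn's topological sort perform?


V = 124 (vertex processing)
E = 472 (edge processing)
V + E = 124 + 472 = 596


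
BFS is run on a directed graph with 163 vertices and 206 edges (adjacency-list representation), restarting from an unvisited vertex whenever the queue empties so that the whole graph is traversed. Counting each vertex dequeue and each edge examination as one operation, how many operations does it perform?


A full BFS traversal dequeues each vertex exactly once and examines each directed edge exactly once.
V = 163 (vertex processing cost)
E = 206 (edge examination cost)
Total operations proportional to V + E = 163 + 206 = 369


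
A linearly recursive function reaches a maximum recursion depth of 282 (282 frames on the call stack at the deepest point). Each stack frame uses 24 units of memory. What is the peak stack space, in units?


Maximum recursion depth = 282 frames
Memory per frame = 24 units
Total stack space = depth * frame_size
= 282 * 24 = 6768


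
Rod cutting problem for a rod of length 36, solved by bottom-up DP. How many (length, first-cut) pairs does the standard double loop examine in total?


For each subproblem length i = 1..36, the inner loop considers i possible first cuts.
Total = 1 + 2 + ... + 36
= 36*(36+1)/2
= 36*37/2 = 666


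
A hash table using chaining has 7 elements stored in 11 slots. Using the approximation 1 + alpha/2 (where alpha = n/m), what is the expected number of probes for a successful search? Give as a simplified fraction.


Load factor alpha = n/m = 7/11
Expected probes = 1 + alpha/2 = 1 + 7/(2*11)
= 1 + 7/22
= 22/22 + 7/22
= 29/22


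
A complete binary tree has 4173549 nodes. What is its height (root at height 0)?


In a complete binary tree, level k holds nodes 2^k .. 2^(k+1)-1 (1-indexed).
Height = floor(log2(n)) = floor(log2(4173549)) = 21
Check: 2^21 = 2097152 <= 4173549 < 4194304 = 2^22


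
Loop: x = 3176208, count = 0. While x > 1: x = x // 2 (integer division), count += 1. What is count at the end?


The variable x halves each step:
x = 3176208 -> 1588104 -> 794052 -> 397026 -> 198513 -> 99256 -> 49628 -> 24814 -> 12407 -> 6203 -> 3101 -> 1550 -> 775 -> 387 -> 193 -> 96 -> 48 -> 24 -> 12 -> 6 -> 3 -> 1
Number of halvings = floor(log2(3176208)) = 21


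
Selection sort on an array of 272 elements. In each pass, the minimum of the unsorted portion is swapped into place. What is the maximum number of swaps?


Selection sort performs one swap per pass:
  Pass 1: find min in positions 0 to 271, swap with position 0
  Pass 2: find min in positions 1 to 271, swap with position 1
  Pass 3: find min in positions 2 to 271, swap with position 2
  Pass 4: find min in positions 3 to 271, swap with position 3
  Pass 5: find min in positions 4 to 271, swap with position 4
  ... (266 more passes)
Total passes (and swaps) = n - 1 = 272 - 1 = 271


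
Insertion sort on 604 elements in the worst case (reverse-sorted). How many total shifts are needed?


In the worst case (reverse-sorted), each element shifts past all previous:
  Element 1: 1 shifts
  Element 2: 2 shifts
  Element 3: 3 shifts
  Element 4: 4 shifts
  Element 5: 5 shifts
  ...
  Element 603: 603 shifts
Total = 1 + 2 + ... + 603
= 604*(604-1)/2 = 182106


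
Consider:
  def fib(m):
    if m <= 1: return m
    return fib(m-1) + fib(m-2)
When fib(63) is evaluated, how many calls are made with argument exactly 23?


Let N(m) = number of times fib(m) is called while evaluating fib(63).
N(63) = 1 (the initial call).
N(62) = 1 (only fib(63) calls it).
For 1 <= m <= 61: fib(m) is called by fib(m+1) and fib(m+2), so
  N(m) = N(m+1) + N(m+2).
fib(0) is called only by fib(2), so N(0) = N(2).
Walk down from m=63:
  N(63)=1, N(62)=1, N(61)=2, N(60)=3, N(59)=5, N(58)=8, N(57)=13, N(56)=21, N(55)=34, N(54)=55, N(53)=89, N(52)=144, N(51)=233, N(50)=377, N(49)=610, N(48)=987, N(47)=1597, N(46)=2584, N(45)=4181, N(44)=6765, N(43)=10946, N(42)=17711, N(41)=28657, N(40)=46368, N(39)=75025, N(38)=121393, N(37)=196418, N(36)=317811, N(35)=514229, N(34)=832040, N(33)=1346269, N(32)=2178309, N(31)=3524578, N(30)=5702887, N(29)=9227465, N(28)=14930352, N(27)=24157817, N(26)=39088169, N(25)=63245986, N(24)=102334155, N(23)=165580141
N(23) = 165580141


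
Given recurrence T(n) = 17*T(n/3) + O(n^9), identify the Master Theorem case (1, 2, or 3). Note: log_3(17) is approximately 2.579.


Master Theorem parameters: a=17, b=3, c=9
log_b(a) = 2.579
Compare b^c with a: 3^9 = 19683 > 17, so c > log_b(a).
Comparing c=9 vs log_b(a)=2.579:
9 > 2.579 => Case 3
Result: T(n) = O(n^9)
Master Theorem case = 3


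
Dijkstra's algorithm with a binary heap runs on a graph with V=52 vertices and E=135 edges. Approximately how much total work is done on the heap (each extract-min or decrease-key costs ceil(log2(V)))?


Dijkstra with a binary heap: each vertex is extracted once, each edge may relax once.
Each heap operation costs O(log V).
V + E = 52 + 135 = 187
ceil(log2(52)) = 6 (since 2^5 = 32 < 52 <= 64 = 2^6)
Total heap work = (V+E) * ceil(log2(V)) = 187 * 6 = 1122


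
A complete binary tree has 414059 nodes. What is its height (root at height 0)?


In a complete binary tree, level k holds nodes 2^k .. 2^(k+1)-1 (1-indexed).
Height = floor(log2(n)) = floor(log2(414059)) = 18
Check: 2^18 = 262144 <= 414059 < 524288 = 2^19


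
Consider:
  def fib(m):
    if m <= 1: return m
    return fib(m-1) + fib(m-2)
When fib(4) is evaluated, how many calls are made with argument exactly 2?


Let N(m) = number of times fib(m) is called while evaluating fib(4).
N(4) = 1 (the initial call).
N(3) = 1 (only fib(4) calls it).
For 1 <= m <= 2: fib(m) is called by fib(m+1) and fib(m+2), so
  N(m) = N(m+1) + N(m+2).
fib(0) is called only by fib(2), so N(0) = N(2).
Walk down from m=4:
  N(4)=1, N(3)=1, N(2)=2
N(2) = 2


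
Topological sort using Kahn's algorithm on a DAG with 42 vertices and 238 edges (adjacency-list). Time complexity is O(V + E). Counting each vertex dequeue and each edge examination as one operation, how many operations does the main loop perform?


Kahn's algorithm:
  1. Compute in-degrees: O(V + E)
  2. Process queue: each vertex dequeued once (O(V))
     each edge examined once (O(E))
Total = V + E = 42 + 238 = 280


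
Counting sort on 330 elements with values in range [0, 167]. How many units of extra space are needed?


Output array size: 330 (to store sorted result)
Count array size: 168 (one slot per possible value, range 0 to 167)
Total extra space = 330 + 168 = 498


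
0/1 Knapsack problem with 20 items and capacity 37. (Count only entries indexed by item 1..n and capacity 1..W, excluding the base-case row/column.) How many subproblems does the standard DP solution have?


The DP table is indexed by (item, capacity).
Rows: 20 items
Columns: 37 capacity values (1 to W)
Total subproblems = 20 * 37 = 740


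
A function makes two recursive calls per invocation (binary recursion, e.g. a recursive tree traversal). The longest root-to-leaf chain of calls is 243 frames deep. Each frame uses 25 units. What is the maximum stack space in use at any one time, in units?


Binary recursion: the two calls run one after the other, so only one root-to-leaf chain of frames is on the stack at a time.
Maximum depth (longest chain) = 243 frames
Each frame = 25 units
Max stack space = 243 * 25 = 6075


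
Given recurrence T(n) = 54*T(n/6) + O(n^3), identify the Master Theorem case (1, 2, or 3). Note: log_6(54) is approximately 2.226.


Master Theorem parameters: a=54, b=6, c=3
log_b(a) = 2.226
Compare b^c with a: 6^3 = 216 > 54, so c > log_b(a).
Comparing c=3 vs log_b(a)=2.226:
3 > 2.226 => Case 3
Result: T(n) = O(n^3)
Master Theorem case = 3


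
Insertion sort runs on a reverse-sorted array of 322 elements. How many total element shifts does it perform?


Sum of shifts = 1 + 2 + 3 + ... + 321
= 322 * 321 / 2
= 103362 / 2
= 51681


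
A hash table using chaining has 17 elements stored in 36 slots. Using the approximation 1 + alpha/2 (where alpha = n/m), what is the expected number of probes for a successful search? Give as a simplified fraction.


Load factor alpha = n/m = 17/36
Expected probes = 1 + alpha/2 = 1 + 17/(2*36)
= 1 + 17/72
= 72/72 + 17/72
= 89/72
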